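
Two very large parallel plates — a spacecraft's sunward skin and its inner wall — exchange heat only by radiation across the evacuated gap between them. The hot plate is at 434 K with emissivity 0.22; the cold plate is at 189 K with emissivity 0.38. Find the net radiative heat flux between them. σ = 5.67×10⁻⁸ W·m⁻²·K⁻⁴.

For two infinite grey parallel plates, q = σ(T₁⁴ − T₂⁴)/(1/ε₁ + 1/ε₂ − 1).
T₁⁴ − T₂⁴ = 3.548×10¹⁰ − 1.276×10⁹ = 3.420×10¹⁰ K⁴.
1/ε₁ + 1/ε₂ − 1 = 4.545 + 2.632 − 1 = 6.177.
q = 5.67×10⁻⁸ × 3.420×10¹⁰ / 6.177.

q ≈ 314 W/m²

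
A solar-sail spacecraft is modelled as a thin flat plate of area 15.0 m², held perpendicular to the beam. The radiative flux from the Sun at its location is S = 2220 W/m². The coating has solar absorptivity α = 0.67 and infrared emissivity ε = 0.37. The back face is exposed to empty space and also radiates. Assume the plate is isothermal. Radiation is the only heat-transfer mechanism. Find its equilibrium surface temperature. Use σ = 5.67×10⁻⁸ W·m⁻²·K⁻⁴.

At equilibrium, absorbed power = emitted power.
Absorbing cross-section = A = 15.00 m²; emitting surface = 2A = 30.00 m² (ratio 2).
αS·A_cross = εσ·A_surf·T⁴  ⇒  T⁴ = αS/(ε·2σ).
T⁴ = 0.670·2220/(0.37·2·5.67×10⁻⁸) = 3.545×10¹⁰ K⁴.
T = (3.545×10¹⁰)^(1/4).

T ≈ 434 K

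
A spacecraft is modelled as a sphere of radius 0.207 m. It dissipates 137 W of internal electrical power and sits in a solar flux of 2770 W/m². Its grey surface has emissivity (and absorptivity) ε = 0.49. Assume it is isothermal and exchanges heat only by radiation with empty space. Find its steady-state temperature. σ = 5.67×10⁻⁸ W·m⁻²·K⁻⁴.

At steady state, absorbed solar power + internal power = radiated power.
Absorbed: α·S·A_cross = 0.49·2770·0.1346 = 182.7 W (cross-section πr²).
Total input = 182.7 + 137 = 319.7 W.
Radiated: εσ·A_surf·T⁴ with A_surf = 4πr² = 0.5385 m².
T⁴ = 319.7/(0.49·5.67×10⁻⁸·0.5385) = 2.137×10¹⁰ K⁴.

T ≈ 382 K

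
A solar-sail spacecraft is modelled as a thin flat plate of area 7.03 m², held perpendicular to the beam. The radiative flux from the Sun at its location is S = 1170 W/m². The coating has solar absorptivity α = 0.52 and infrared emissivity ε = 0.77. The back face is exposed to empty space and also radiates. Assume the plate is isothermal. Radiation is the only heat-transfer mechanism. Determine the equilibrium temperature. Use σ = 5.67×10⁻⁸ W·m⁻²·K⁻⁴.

At equilibrium, absorbed power = emitted power.
Absorbing cross-section = A = 7.030 m²; emitting surface = 2A = 14.06 m² (ratio 2).
αS·A_cross = εσ·A_surf·T⁴  ⇒  T⁴ = αS/(ε·2σ).
T⁴ = 0.520·1170/(0.77·2·5.67×10⁻⁸) = 6.968×10⁹ K⁴.
T = (6.968×10⁹)^(1/4).

T ≈ 289 K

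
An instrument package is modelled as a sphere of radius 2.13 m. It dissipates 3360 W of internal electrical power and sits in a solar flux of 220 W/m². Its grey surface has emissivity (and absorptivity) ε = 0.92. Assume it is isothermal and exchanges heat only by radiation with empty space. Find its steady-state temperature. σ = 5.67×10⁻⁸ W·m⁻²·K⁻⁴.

T ≈ 214 K

At steady state, absorbed solar power + internal power = radiated power.
Absorbed: α·S·A_cross = 0.92·220·14.25 = 2885 W (cross-section πr²).
Total input = 2885 + 3360 = 6245 W.
Radiated: εσ·A_surf·T⁴ with A_surf = 4πr² = 57.01 m².
T⁴ = 6245/(0.92·5.67×10⁻⁸·57.01) = 2.100×10⁹ K⁴.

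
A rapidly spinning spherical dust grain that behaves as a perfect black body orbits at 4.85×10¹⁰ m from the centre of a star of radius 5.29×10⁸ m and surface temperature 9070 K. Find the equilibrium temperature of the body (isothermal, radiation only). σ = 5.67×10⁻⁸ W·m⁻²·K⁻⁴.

The star's surface emits σT_*⁴; at distance d the flux is S = σT_*⁴(R_*/d)².
S = 5.67×10⁻⁸·(9070)⁴·(5.29×10⁸/4.85×10¹⁰)² = 45650 W/m².
For an isothermal sphere T⁴ = (1−a)S/(4σ) = 2.013×10¹¹ K⁴.

T ≈ 670 K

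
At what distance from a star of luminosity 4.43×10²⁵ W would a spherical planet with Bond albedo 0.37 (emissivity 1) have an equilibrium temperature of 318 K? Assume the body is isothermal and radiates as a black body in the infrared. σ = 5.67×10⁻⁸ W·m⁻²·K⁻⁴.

For an isothermal black-emitting sphere, (1−a)S·πr² = σ·4πr²·T⁴ ⇒ S = 4σT⁴/(1−a).
S = 4·5.67×10⁻⁸·(318)⁴/0.630 = 3681 W/m².
Flux falls as S = L/(4πd²), so d = √(L/(4πS)) = √(4.43×10²⁵/(4π·3681)).

d ≈ 3.09×10¹⁰ m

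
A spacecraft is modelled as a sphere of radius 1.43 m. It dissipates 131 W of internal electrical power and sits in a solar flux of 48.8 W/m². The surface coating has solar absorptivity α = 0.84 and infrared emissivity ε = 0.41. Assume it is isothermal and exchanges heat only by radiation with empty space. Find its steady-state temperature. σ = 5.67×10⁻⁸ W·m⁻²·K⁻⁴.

T ≈ 160 K

At steady state, absorbed solar power + internal power = radiated power.
Absorbed: α·S·A_cross = 0.84·48.8·6.424 = 263.3 W (cross-section πr²).
Total input = 263.3 + 131 = 394.3 W.
Radiated: εσ·A_surf·T⁴ with A_surf = 4πr² = 25.70 m².
T⁴ = 394.3/(0.41·5.67×10⁻⁸·25.70) = 6.601×10⁸ K⁴.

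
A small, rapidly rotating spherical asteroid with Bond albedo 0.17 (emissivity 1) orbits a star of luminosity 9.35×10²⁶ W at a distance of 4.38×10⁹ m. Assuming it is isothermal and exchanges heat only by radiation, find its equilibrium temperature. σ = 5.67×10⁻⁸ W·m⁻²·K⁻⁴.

T ≈ 1940 K

First find the stellar flux at distance d: S = L/(4πd²) = 9.35×10²⁶/(4π·(4.38×10⁹)²) = 3.878×10⁶ W/m².
For an isothermal sphere, absorbed (1−a)S·πr² = emitted σ·4πr²·T⁴, so T⁴ = (1−a)S/(4σ).
T⁴ = 0.830·3.878×10⁶/(4·5.67×10⁻⁸) = 1.419×10¹³ K⁴.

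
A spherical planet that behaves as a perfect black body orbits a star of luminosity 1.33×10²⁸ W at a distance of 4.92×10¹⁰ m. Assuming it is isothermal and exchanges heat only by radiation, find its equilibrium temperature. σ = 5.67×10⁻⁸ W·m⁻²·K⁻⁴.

T ≈ 1180 K

First find the stellar flux at distance d: S = L/(4πd²) = 1.33×10²⁸/(4π·(4.92×10¹⁰)²) = 4.372×10⁵ W/m².
For an isothermal sphere, absorbed (1−a)S·πr² = emitted σ·4πr²·T⁴, so T⁴ = (1−a)S/(4σ).
T⁴ = 1.00·4.372×10⁵/(4·5.67×10⁻⁸) = 1.928×10¹² K⁴.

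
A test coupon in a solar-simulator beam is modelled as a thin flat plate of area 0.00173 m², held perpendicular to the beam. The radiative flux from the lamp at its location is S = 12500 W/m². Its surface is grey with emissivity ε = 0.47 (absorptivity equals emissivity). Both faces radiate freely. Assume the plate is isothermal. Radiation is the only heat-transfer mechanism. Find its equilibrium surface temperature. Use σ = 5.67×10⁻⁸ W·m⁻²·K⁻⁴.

T ≈ 576 K

At equilibrium, absorbed power = emitted power.
Absorbing cross-section = A = 0.001730 m²; emitting surface = 2A = 0.003460 m² (ratio 2).
εS·A_cross = εσ·A_surf·T⁴  ⇒  T⁴ = S/(2σ)   (ε cancels).
T⁴ = 12500/(2·5.67×10⁻⁸) = 1.102×10¹¹ K⁴.
T = (1.102×10¹¹)^(1/4).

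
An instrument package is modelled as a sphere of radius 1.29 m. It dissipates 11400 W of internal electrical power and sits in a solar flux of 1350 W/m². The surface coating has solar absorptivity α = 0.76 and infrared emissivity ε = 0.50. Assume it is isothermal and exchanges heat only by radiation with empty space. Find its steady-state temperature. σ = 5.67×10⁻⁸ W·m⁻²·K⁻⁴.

T ≈ 410 K

At steady state, absorbed solar power + internal power = radiated power.
Absorbed: α·S·A_cross = 0.76·1350·5.228 = 5364 W (cross-section πr²).
Total input = 5364 + 11400 = 16760 W.
Radiated: εσ·A_surf·T⁴ with A_surf = 4πr² = 20.91 m².
T⁴ = 16760/(0.50·5.67×10⁻⁸·20.91) = 2.828×10¹⁰ K⁴.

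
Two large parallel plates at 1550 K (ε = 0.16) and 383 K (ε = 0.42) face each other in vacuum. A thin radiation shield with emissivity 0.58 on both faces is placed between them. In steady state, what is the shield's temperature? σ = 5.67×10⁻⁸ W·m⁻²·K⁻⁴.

T_s ≈ 1160 K

In steady state the net flux on the hot side equals that on the cold side.
σ(T₁⁴−T_s⁴)/D₁ = σ(T_s⁴−T₂⁴)/D₂, with D₁ = 1/ε₁+1/ε_s−1 = 6.974, D₂ = 1/ε_s+1/ε₂−1 = 3.105.
Solve for T_s⁴: T_s⁴ = (D₂·T₁⁴ + D₁·T₂⁴)/(D₁+D₂) = 1.793×10¹² K⁴.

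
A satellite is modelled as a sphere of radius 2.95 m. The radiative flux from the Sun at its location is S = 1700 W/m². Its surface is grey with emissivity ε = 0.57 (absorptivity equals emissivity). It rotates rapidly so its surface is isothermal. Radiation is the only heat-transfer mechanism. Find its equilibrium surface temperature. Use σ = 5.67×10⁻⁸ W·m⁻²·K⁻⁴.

T ≈ 294 K

At equilibrium, absorbed power = emitted power.
Absorbing cross-section = πr² = 27.34 m²; emitting surface = 4πr² = 109.4 m² (ratio 4).
εS·A_cross = εσ·A_surf·T⁴  ⇒  T⁴ = S/(4σ)   (ε cancels).
T⁴ = 1700/(4·5.67×10⁻⁸) = 7.496×10⁹ K⁴.
T = (7.496×10⁹)^(1/4).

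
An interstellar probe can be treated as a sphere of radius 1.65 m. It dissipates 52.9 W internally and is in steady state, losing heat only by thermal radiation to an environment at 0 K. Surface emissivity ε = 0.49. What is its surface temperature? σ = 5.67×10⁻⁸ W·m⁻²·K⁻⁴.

T ≈ 86.4 K

Steady state: internal power = radiated power, P = εσA T⁴.
Radiating area A = 4πr² = 34.21 m².
T⁴ = P/(εσA) = 52.9/(0.49·5.67×10⁻⁸·34.21) = 5.565×10⁷ K⁴.
T = (5.565×10⁷)^(1/4).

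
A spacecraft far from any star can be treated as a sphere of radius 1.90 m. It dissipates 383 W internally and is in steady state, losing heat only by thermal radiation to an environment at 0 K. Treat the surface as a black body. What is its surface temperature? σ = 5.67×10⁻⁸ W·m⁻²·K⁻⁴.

T ≈ 110 K

Steady state: internal power = radiated power, P = εσA T⁴.
Radiating area A = 4πr² = 45.36 m².
T⁴ = P/(εσA) = 383/(1.0·5.67×10⁻⁸·45.36) = 1.489×10⁸ K⁴.
T = (1.489×10⁸)^(1/4).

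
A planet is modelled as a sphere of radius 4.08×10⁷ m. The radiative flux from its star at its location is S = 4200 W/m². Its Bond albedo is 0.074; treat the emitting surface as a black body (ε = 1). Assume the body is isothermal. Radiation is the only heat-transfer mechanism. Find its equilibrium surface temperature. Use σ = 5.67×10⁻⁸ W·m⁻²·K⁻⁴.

T ≈ 362 K

At equilibrium, absorbed power = emitted power.
Absorbing cross-section = πr² = 5.230×10¹⁵ m²; emitting surface = 4πr² = 2.092×10¹⁶ m² (ratio 4).
(1−a)S·A_cross = εσ·A_surf·T⁴  ⇒  T⁴ = (1−a)S/(4σ).
T⁴ = 0.926·4200/(4·5.67×10⁻⁸) = 1.715×10¹⁰ K⁴.
T = (1.715×10¹⁰)^(1/4).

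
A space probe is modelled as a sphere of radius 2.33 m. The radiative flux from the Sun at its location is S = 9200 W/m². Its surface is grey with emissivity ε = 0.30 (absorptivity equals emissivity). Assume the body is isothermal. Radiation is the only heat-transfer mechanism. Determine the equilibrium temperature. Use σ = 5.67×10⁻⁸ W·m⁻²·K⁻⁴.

T ≈ 449 K

At equilibrium, absorbed power = emitted power.
Absorbing cross-section = πr² = 17.06 m²; emitting surface = 4πr² = 68.22 m² (ratio 4).
εS·A_cross = εσ·A_surf·T⁴  ⇒  T⁴ = S/(4σ)   (ε cancels).
T⁴ = 9200/(4·5.67×10⁻⁸) = 4.056×10¹⁰ K⁴.
T = (4.056×10¹⁰)^(1/4).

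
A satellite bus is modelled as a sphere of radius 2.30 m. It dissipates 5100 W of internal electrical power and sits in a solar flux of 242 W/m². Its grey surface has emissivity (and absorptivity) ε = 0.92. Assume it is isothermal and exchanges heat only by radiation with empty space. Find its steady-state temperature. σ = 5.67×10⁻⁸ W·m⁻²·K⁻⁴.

T ≈ 224 K

At steady state, absorbed solar power + internal power = radiated power.
Absorbed: α·S·A_cross = 0.92·242·16.62 = 3700 W (cross-section πr²).
Total input = 3700 + 5100 = 8800 W.
Radiated: εσ·A_surf·T⁴ with A_surf = 4πr² = 66.48 m².
T⁴ = 8800/(0.92·5.67×10⁻⁸·66.48) = 2.538×10⁹ K⁴.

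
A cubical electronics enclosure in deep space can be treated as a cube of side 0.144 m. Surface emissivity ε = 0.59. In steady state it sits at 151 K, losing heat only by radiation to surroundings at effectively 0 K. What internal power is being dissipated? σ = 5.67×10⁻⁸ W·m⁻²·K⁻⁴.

P ≈ 2.16 W

Steady state: P = εσA T⁴.
A = 6L² = 0.1244 m²; T⁴ = (151)⁴ = 5.199×10⁸ K⁴.
P = 0.59 × 5.67×10⁻⁸ × 0.1244 × 5.199×10⁸.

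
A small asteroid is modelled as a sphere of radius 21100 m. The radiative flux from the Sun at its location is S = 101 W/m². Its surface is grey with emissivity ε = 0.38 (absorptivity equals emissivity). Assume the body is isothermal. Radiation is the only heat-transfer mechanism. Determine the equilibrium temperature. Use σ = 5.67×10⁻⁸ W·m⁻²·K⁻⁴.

At equilibrium, absorbed power = emitted power.
Absorbing cross-section = πr² = 1.399×10⁹ m²; emitting surface = 4πr² = 5.595×10⁹ m² (ratio 4).
εS·A_cross = εσ·A_surf·T⁴  ⇒  T⁴ = S/(4σ)   (ε cancels).
T⁴ = 101/(4·5.67×10⁻⁸) = 4.453×10⁸ K⁴.
T = (4.453×10⁸)^(1/4).

T ≈ 145 K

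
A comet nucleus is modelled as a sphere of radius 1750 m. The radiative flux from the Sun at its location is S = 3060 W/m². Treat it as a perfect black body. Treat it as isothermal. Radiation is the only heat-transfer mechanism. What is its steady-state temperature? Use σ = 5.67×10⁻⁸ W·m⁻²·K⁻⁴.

At equilibrium, absorbed power = emitted power.
Absorbing cross-section = πr² = 9.621×10⁶ m²; emitting surface = 4πr² = 3.848×10⁷ m² (ratio 4).
S·A_cross = εσ·A_surf·T⁴  ⇒  T⁴ = S/(4σ).
T⁴ = 1.00·3060/(4·5.67×10⁻⁸) = 1.349×10¹⁰ K⁴.
T = (1.349×10¹⁰)^(1/4).

T ≈ 341 K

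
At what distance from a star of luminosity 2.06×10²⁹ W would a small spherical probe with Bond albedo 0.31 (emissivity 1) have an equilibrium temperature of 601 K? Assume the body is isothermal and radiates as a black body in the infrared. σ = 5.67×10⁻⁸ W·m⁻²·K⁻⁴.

d ≈ 6.18×10¹¹ m

For an isothermal black-emitting sphere, (1−a)S·πr² = σ·4πr²·T⁴ ⇒ S = 4σT⁴/(1−a).
S = 4·5.67×10⁻⁸·(601)⁴/0.690 = 42880 W/m².
Flux falls as S = L/(4πd²), so d = √(L/(4πS)) = √(2.06×10²⁹/(4π·42880)).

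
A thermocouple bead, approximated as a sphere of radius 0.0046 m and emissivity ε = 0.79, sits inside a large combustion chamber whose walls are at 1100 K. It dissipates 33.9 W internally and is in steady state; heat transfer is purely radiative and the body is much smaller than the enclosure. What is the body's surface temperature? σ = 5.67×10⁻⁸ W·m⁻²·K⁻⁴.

For a small grey body in a large enclosure, net radiated power = εσA(T⁴ − T_w⁴).
Steady state: P = εσA(T⁴ − T_w⁴) with A = 4πr² = 2.659×10⁻⁴ m².
T⁴ = P/(εσA) + T_w⁴ = 33.9/(0.79·5.67×10⁻⁸·2.659×10⁻⁴) + (1100)⁴
    = 2.846×10¹² + 1.464×10¹² = 4.310×10¹² K⁴.

T ≈ 1440 K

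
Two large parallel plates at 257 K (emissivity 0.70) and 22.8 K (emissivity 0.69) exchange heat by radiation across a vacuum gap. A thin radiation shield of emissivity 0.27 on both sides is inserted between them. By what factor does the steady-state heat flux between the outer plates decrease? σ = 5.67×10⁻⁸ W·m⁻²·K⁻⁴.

Without shield: q₀ = σΔ(T⁴)/(1/ε₁+1/ε₂−1) with denominator 1.878.
With shield the two gaps are in series; the resistances add: (1/ε₁+1/ε_s−1)+(1/ε_s+1/ε₂−1) = 4.132+4.153 = 8.285.
Heat-flux ratio q₀/q = 8.285/1.878.

factor ≈ 4.41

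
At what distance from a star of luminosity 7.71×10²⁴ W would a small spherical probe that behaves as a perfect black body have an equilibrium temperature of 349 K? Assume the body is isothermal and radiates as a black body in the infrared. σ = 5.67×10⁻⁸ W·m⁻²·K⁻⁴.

For an isothermal black-emitting sphere, (1−a)S·πr² = σ·4πr²·T⁴ ⇒ S = 4σT⁴/(1−a).
S = 4·5.67×10⁻⁸·(349)⁴/1.00 = 3365 W/m².
Flux falls as S = L/(4πd²), so d = √(L/(4πS)) = √(7.71×10²⁴/(4π·3365)).

d ≈ 1.35×10¹⁰ m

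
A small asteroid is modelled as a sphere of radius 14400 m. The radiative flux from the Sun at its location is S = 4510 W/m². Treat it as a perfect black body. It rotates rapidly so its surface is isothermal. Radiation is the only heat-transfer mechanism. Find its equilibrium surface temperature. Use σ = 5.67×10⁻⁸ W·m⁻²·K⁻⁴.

At equilibrium, absorbed power = emitted power.
Absorbing cross-section = πr² = 6.514×10⁸ m²; emitting surface = 4πr² = 2.606×10⁹ m² (ratio 4).
S·A_cross = εσ·A_surf·T⁴  ⇒  T⁴ = S/(4σ).
T⁴ = 1.00·4510/(4·5.67×10⁻⁸) = 1.989×10¹⁰ K⁴.
T = (1.989×10¹⁰)^(1/4).

T ≈ 376 K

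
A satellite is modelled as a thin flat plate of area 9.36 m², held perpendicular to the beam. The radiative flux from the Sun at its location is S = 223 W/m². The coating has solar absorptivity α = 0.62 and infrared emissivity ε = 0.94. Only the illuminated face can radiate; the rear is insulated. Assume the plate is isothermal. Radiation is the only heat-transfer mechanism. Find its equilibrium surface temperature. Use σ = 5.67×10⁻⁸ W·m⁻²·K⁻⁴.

T ≈ 226 K

At equilibrium, absorbed power = emitted power.
Absorbing cross-section = A = 9.360 m²; emitting surface = A = 9.360 m² (ratio 1).
αS·A_cross = εσ·A_surf·T⁴  ⇒  T⁴ = αS/(ε·1σ).
T⁴ = 0.620·223/(0.94·1·5.67×10⁻⁸) = 2.594×10⁹ K⁴.
T = (2.594×10⁹)^(1/4).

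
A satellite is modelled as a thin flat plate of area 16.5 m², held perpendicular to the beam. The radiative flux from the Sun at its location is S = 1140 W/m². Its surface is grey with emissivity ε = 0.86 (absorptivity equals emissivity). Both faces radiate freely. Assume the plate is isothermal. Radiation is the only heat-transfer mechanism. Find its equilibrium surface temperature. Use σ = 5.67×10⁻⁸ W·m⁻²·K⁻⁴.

At equilibrium, absorbed power = emitted power.
Absorbing cross-section = A = 16.50 m²; emitting surface = 2A = 33.00 m² (ratio 2).
εS·A_cross = εσ·A_surf·T⁴  ⇒  T⁴ = S/(2σ)   (ε cancels).
T⁴ = 1140/(2·5.67×10⁻⁸) = 1.005×10¹⁰ K⁴.
T = (1.005×10¹⁰)^(1/4).

T ≈ 317 K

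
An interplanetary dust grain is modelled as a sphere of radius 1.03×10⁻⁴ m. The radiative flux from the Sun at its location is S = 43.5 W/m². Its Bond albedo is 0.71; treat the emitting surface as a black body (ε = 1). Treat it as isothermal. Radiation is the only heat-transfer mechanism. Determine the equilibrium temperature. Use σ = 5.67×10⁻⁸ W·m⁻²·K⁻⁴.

At equilibrium, absorbed power = emitted power.
Absorbing cross-section = πr² = 3.333×10⁻⁸ m²; emitting surface = 4πr² = 1.333×10⁻⁷ m² (ratio 4).
(1−a)S·A_cross = εσ·A_surf·T⁴  ⇒  T⁴ = (1−a)S/(4σ).
T⁴ = 0.290·43.5/(4·5.67×10⁻⁸) = 5.562×10⁷ K⁴.
T = (5.562×10⁷)^(1/4).

T ≈ 86.4 K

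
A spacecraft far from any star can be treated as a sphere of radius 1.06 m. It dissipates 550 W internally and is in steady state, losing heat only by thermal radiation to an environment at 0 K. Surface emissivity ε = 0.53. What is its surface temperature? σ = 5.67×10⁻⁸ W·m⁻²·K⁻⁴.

T ≈ 190 K

Steady state: internal power = radiated power, P = εσA T⁴.
Radiating area A = 4πr² = 14.12 m².
T⁴ = P/(εσA) = 550/(0.53·5.67×10⁻⁸·14.12) = 1.296×10⁹ K⁴.
T = (1.296×10⁹)^(1/4).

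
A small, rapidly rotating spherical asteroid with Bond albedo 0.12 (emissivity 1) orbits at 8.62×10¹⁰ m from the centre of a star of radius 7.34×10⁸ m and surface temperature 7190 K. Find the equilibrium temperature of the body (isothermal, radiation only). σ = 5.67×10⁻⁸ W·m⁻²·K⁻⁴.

T ≈ 454 K

The star's surface emits σT_*⁴; at distance d the flux is S = σT_*⁴(R_*/d)².
S = 5.67×10⁻⁸·(7190)⁴·(7.34×10⁸/8.62×10¹⁰)² = 10990 W/m².
For an isothermal sphere T⁴ = (1−a)S/(4σ) = 4.263×10¹⁰ K⁴.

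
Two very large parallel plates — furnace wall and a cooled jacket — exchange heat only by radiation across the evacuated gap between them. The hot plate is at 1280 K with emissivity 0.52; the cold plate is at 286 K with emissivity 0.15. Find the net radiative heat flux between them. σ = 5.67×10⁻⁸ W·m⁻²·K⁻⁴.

q ≈ 20000 W/m²

For two infinite grey parallel plates, q = σ(T₁⁴ − T₂⁴)/(1/ε₁ + 1/ε₂ − 1).
T₁⁴ − T₂⁴ = 2.684×10¹² − 6.691×10⁹ = 2.678×10¹² K⁴.
1/ε₁ + 1/ε₂ − 1 = 1.923 + 6.667 − 1 = 7.590.
q = 5.67×10⁻⁸ × 2.678×10¹² / 7.590.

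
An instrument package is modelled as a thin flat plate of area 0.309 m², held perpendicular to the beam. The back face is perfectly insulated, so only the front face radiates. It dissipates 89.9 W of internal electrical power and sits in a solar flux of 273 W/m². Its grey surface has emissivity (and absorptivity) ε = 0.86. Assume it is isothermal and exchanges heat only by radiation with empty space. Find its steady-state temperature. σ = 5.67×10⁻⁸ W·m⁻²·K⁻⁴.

T ≈ 322 K

At steady state, absorbed solar power + internal power = radiated power.
Absorbed: α·S·A_cross = 0.86·273·0.3090 = 72.55 W (cross-section A).
Total input = 72.55 + 89.9 = 162.4 W.
Radiated: εσ·A_surf·T⁴ with A_surf = A = 0.3090 m².
T⁴ = 162.4/(0.86·5.67×10⁻⁸·0.3090) = 1.078×10¹⁰ K⁴.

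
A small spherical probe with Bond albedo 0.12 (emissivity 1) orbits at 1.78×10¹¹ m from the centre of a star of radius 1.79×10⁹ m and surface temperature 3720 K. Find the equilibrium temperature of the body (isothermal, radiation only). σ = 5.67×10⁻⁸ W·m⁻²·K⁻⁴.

The star's surface emits σT_*⁴; at distance d the flux is S = σT_*⁴(R_*/d)².
S = 5.67×10⁻⁸·(3720)⁴·(1.79×10⁹/1.78×10¹¹)² = 1098 W/m².
For an isothermal sphere T⁴ = (1−a)S/(4σ) = 4.260×10⁹ K⁴.

T ≈ 255 K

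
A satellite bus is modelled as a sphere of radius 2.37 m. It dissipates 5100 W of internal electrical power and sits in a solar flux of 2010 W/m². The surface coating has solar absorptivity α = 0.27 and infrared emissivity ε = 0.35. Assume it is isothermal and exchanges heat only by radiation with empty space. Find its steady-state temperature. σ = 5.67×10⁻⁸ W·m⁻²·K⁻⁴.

At steady state, absorbed solar power + internal power = radiated power.
Absorbed: α·S·A_cross = 0.27·2010·17.65 = 9576 W (cross-section πr²).
Total input = 9576 + 5100 = 14680 W.
Radiated: εσ·A_surf·T⁴ with A_surf = 4πr² = 70.58 m².
T⁴ = 14680/(0.35·5.67×10⁻⁸·70.58) = 1.048×10¹⁰ K⁴.

T ≈ 320 K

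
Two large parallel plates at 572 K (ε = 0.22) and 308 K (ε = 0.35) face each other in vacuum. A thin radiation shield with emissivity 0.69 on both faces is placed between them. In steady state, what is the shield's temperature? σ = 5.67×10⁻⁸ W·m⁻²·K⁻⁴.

In steady state the net flux on the hot side equals that on the cold side.
σ(T₁⁴−T_s⁴)/D₁ = σ(T_s⁴−T₂⁴)/D₂, with D₁ = 1/ε₁+1/ε_s−1 = 4.995, D₂ = 1/ε_s+1/ε₂−1 = 3.306.
Solve for T_s⁴: T_s⁴ = (D₂·T₁⁴ + D₁·T₂⁴)/(D₁+D₂) = 4.805×10¹⁰ K⁴.

T_s ≈ 468 K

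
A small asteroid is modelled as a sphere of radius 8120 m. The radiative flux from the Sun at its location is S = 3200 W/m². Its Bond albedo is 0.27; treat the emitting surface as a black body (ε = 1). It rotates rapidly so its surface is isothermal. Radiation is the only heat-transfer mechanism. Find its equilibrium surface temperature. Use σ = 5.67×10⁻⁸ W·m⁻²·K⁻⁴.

T ≈ 319 K

At equilibrium, absorbed power = emitted power.
Absorbing cross-section = πr² = 2.071×10⁸ m²; emitting surface = 4πr² = 8.286×10⁸ m² (ratio 4).
(1−a)S·A_cross = εσ·A_surf·T⁴  ⇒  T⁴ = (1−a)S/(4σ).
T⁴ = 0.730·3200/(4·5.67×10⁻⁸) = 1.030×10¹⁰ K⁴.
T = (1.030×10¹⁰)^(1/4).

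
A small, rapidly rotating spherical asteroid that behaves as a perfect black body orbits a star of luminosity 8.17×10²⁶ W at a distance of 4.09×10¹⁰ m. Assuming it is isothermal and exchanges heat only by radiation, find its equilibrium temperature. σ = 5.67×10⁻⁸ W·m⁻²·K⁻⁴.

First find the stellar flux at distance d: S = L/(4πd²) = 8.17×10²⁶/(4π·(4.09×10¹⁰)²) = 38870 W/m².
For an isothermal sphere, absorbed (1−a)S·πr² = emitted σ·4πr²·T⁴, so T⁴ = (1−a)S/(4σ).
T⁴ = 1.00·38870/(4·5.67×10⁻⁸) = 1.714×10¹¹ K⁴.

T ≈ 643 K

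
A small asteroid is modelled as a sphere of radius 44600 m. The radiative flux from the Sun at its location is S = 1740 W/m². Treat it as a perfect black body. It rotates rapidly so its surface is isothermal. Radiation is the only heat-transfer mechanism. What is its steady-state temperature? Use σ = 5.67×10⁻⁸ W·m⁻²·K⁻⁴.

T ≈ 296 K

At equilibrium, absorbed power = emitted power.
Absorbing cross-section = πr² = 6.249×10⁹ m²; emitting surface = 4πr² = 2.500×10¹⁰ m² (ratio 4).
S·A_cross = εσ·A_surf·T⁴  ⇒  T⁴ = S/(4σ).
T⁴ = 1.00·1740/(4·5.67×10⁻⁸) = 7.672×10⁹ K⁴.
T = (7.672×10⁹)^(1/4).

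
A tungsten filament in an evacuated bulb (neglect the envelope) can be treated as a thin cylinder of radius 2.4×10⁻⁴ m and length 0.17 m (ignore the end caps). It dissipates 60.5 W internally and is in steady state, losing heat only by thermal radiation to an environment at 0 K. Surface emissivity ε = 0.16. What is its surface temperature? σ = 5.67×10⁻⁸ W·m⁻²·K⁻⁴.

Steady state: internal power = radiated power, P = εσA T⁴.
Radiating area A = 2πrL = 2.564×10⁻⁴ m².
T⁴ = P/(εσA) = 60.5/(0.16·5.67×10⁻⁸·2.564×10⁻⁴) = 2.601×10¹³ K⁴.
T = (2.601×10¹³)^(1/4).

T ≈ 2260 K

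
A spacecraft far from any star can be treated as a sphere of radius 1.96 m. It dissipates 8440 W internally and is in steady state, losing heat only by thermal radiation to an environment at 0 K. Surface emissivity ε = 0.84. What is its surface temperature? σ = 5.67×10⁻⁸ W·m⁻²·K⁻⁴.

T ≈ 246 K

Steady state: internal power = radiated power, P = εσA T⁴.
Radiating area A = 4πr² = 48.27 m².
T⁴ = P/(εσA) = 8440/(0.84·5.67×10⁻⁸·48.27) = 3.671×10⁹ K⁴.
T = (3.671×10⁹)^(1/4).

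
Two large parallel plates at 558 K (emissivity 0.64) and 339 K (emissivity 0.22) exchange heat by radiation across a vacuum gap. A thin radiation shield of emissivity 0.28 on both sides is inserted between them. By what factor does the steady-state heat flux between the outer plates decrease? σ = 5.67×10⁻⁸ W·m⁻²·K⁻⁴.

Without shield: q₀ = σΔ(T⁴)/(1/ε₁+1/ε₂−1) with denominator 5.108.
With shield the two gaps are in series; the resistances add: (1/ε₁+1/ε_s−1)+(1/ε_s+1/ε₂−1) = 4.134+7.117 = 11.25.
Heat-flux ratio q₀/q = 11.25/5.108.

factor ≈ 2.20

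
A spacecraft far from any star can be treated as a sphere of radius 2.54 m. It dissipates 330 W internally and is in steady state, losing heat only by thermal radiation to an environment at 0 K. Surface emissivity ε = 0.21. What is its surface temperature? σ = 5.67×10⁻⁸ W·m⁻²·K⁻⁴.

Steady state: internal power = radiated power, P = εσA T⁴.
Radiating area A = 4πr² = 81.07 m².
T⁴ = P/(εσA) = 330/(0.21·5.67×10⁻⁸·81.07) = 3.418×10⁸ K⁴.
T = (3.418×10⁸)^(1/4).

T ≈ 136 K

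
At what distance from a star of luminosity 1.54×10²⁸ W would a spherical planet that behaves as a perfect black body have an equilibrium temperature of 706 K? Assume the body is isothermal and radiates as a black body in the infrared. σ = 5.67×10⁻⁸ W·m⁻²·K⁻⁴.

For an isothermal black-emitting sphere, (1−a)S·πr² = σ·4πr²·T⁴ ⇒ S = 4σT⁴/(1−a).
S = 4·5.67×10⁻⁸·(706)⁴/1.00 = 56350 W/m².
Flux falls as S = L/(4πd²), so d = √(L/(4πS)) = √(1.54×10²⁸/(4π·56350)).

d ≈ 1.47×10¹¹ m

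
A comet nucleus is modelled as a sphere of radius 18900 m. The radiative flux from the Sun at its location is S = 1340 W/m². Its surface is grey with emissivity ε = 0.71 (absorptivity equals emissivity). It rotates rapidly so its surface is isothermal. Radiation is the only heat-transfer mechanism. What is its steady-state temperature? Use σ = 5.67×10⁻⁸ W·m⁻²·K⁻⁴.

At equilibrium, absorbed power = emitted power.
Absorbing cross-section = πr² = 1.122×10⁹ m²; emitting surface = 4πr² = 4.489×10⁹ m² (ratio 4).
εS·A_cross = εσ·A_surf·T⁴  ⇒  T⁴ = S/(4σ)   (ε cancels).
T⁴ = 1340/(4·5.67×10⁻⁸) = 5.908×10⁹ K⁴.
T = (5.908×10⁹)^(1/4).

T ≈ 277 K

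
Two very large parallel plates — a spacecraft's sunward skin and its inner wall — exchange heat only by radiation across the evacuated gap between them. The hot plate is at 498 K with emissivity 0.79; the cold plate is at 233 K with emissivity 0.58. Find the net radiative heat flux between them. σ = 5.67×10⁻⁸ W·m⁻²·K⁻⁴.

For two infinite grey parallel plates, q = σ(T₁⁴ − T₂⁴)/(1/ε₁ + 1/ε₂ − 1).
T₁⁴ − T₂⁴ = 6.151×10¹⁰ − 2.947×10⁹ = 5.856×10¹⁰ K⁴.
1/ε₁ + 1/ε₂ − 1 = 1.266 + 1.724 − 1 = 1.990.
q = 5.67×10⁻⁸ × 5.856×10¹⁰ / 1.990.

q ≈ 1670 W/m²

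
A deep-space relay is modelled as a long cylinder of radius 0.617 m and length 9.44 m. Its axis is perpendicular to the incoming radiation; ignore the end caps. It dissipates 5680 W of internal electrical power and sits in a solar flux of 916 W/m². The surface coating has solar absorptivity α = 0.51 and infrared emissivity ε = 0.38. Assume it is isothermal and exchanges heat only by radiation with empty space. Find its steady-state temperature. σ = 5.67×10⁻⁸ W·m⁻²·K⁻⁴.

T ≈ 345 K

At steady state, absorbed solar power + internal power = radiated power.
Absorbed: α·S·A_cross = 0.51·916·11.65 = 5442 W (cross-section 2rL).
Total input = 5442 + 5680 = 11120 W.
Radiated: εσ·A_surf·T⁴ with A_surf = 2πrL = 36.60 m².
T⁴ = 11120/(0.38·5.67×10⁻⁸·36.60) = 1.411×10¹⁰ K⁴.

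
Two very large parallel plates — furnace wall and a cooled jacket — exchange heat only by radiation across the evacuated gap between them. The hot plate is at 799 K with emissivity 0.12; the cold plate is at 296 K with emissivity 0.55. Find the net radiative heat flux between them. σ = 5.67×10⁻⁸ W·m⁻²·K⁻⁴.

q ≈ 2480 W/m²

For two infinite grey parallel plates, q = σ(T₁⁴ − T₂⁴)/(1/ε₁ + 1/ε₂ − 1).
T₁⁴ − T₂⁴ = 4.076×10¹¹ − 7.677×10⁹ = 3.999×10¹¹ K⁴.
1/ε₁ + 1/ε₂ − 1 = 8.333 + 1.818 − 1 = 9.152.
q = 5.67×10⁻⁸ × 3.999×10¹¹ / 9.152.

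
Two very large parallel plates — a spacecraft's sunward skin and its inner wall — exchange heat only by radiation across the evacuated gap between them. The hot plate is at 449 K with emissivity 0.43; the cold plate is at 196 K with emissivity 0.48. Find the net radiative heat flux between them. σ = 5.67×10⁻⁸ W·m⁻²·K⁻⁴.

For two infinite grey parallel plates, q = σ(T₁⁴ − T₂⁴)/(1/ε₁ + 1/ε₂ − 1).
T₁⁴ − T₂⁴ = 4.064×10¹⁰ − 1.476×10⁹ = 3.917×10¹⁰ K⁴.
1/ε₁ + 1/ε₂ − 1 = 2.326 + 2.083 − 1 = 3.409.
q = 5.67×10⁻⁸ × 3.917×10¹⁰ / 3.409.

q ≈ 651 W/m²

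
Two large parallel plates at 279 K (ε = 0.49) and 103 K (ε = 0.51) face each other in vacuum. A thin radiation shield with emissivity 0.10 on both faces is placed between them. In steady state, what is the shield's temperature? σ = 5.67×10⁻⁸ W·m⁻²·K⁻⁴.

T_s ≈ 235 K

In steady state the net flux on the hot side equals that on the cold side.
σ(T₁⁴−T_s⁴)/D₁ = σ(T_s⁴−T₂⁴)/D₂, with D₁ = 1/ε₁+1/ε_s−1 = 11.04, D₂ = 1/ε_s+1/ε₂−1 = 10.96.
Solve for T_s⁴: T_s⁴ = (D₂·T₁⁴ + D₁·T₂⁴)/(D₁+D₂) = 3.075×10⁹ K⁴.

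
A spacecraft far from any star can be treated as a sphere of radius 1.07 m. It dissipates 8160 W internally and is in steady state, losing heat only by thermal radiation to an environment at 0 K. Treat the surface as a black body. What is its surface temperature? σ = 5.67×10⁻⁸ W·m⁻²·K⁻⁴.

T ≈ 316 K

Steady state: internal power = radiated power, P = εσA T⁴.
Radiating area A = 4πr² = 14.39 m².
T⁴ = P/(εσA) = 8160/(1.0·5.67×10⁻⁸·14.39) = 1.000×10¹⁰ K⁴.
T = (1.000×10¹⁰)^(1/4).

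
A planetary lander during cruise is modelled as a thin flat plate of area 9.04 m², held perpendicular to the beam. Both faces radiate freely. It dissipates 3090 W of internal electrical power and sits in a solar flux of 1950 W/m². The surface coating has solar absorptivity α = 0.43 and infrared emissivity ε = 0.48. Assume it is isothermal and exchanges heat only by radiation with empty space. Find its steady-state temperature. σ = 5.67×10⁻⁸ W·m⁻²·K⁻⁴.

T ≈ 384 K

At steady state, absorbed solar power + internal power = radiated power.
Absorbed: α·S·A_cross = 0.43·1950·9.040 = 7580 W (cross-section A).
Total input = 7580 + 3090 = 10670 W.
Radiated: εσ·A_surf·T⁴ with A_surf = 2A = 18.08 m².
T⁴ = 10670/(0.48·5.67×10⁻⁸·18.08) = 2.168×10¹⁰ K⁴.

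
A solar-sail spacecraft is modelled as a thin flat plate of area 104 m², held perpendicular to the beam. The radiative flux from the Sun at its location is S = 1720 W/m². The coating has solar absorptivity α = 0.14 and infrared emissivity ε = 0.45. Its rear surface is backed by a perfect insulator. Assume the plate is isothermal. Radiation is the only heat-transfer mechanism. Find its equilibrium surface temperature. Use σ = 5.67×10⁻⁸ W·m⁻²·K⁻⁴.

At equilibrium, absorbed power = emitted power.
Absorbing cross-section = A = 104.0 m²; emitting surface = A = 104.0 m² (ratio 1).
αS·A_cross = εσ·A_surf·T⁴  ⇒  T⁴ = αS/(ε·1σ).
T⁴ = 0.140·1720/(0.45·1·5.67×10⁻⁸) = 9.438×10⁹ K⁴.
T = (9.438×10⁹)^(1/4).

T ≈ 312 K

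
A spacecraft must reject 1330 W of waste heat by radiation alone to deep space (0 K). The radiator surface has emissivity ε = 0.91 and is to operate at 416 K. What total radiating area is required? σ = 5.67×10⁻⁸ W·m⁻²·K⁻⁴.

P = εσA T⁴ ⇒ A = P/(εσT⁴).
T⁴ = 2.995×10¹⁰ K⁴.
A = 1330/(0.91 × 5.67×10⁻⁸ × 2.995×10¹⁰).

A ≈ 0.861 m²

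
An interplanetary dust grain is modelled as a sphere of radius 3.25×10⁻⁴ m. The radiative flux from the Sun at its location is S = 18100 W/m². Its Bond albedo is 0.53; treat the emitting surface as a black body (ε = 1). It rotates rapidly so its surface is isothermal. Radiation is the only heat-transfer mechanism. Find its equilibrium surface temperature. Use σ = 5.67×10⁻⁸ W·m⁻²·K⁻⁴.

At equilibrium, absorbed power = emitted power.
Absorbing cross-section = πr² = 3.318×10⁻⁷ m²; emitting surface = 4πr² = 1.327×10⁻⁶ m² (ratio 4).
(1−a)S·A_cross = εσ·A_surf·T⁴  ⇒  T⁴ = (1−a)S/(4σ).
T⁴ = 0.470·18100/(4·5.67×10⁻⁸) = 3.751×10¹⁰ K⁴.
T = (3.751×10¹⁰)^(1/4).

T ≈ 440 K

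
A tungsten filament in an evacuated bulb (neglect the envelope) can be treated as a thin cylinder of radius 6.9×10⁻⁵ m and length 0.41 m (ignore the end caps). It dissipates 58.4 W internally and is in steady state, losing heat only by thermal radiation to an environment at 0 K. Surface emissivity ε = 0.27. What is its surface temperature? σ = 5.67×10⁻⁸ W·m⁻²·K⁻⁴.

T ≈ 2150 K

Steady state: internal power = radiated power, P = εσA T⁴.
Radiating area A = 2πrL = 1.778×10⁻⁴ m².
T⁴ = P/(εσA) = 58.4/(0.27·5.67×10⁻⁸·1.778×10⁻⁴) = 2.146×10¹³ K⁴.
T = (2.146×10¹³)^(1/4).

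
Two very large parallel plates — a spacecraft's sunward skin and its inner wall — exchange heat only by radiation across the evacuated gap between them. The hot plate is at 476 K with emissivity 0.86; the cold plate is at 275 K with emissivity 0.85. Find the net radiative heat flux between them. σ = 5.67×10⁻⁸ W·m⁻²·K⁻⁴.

For two infinite grey parallel plates, q = σ(T₁⁴ − T₂⁴)/(1/ε₁ + 1/ε₂ − 1).
T₁⁴ − T₂⁴ = 5.134×10¹⁰ − 5.719×10⁹ = 4.562×10¹⁰ K⁴.
1/ε₁ + 1/ε₂ − 1 = 1.163 + 1.176 − 1 = 1.339.
q = 5.67×10⁻⁸ × 4.562×10¹⁰ / 1.339.

q ≈ 1930 W/m²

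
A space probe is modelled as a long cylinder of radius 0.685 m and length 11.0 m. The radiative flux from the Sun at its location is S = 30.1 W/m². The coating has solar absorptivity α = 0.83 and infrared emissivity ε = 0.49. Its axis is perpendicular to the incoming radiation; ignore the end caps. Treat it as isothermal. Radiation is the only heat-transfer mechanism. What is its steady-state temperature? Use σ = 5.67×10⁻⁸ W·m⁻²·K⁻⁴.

T ≈ 130 K

At equilibrium, absorbed power = emitted power.
Absorbing cross-section = 2rL = 15.07 m²; emitting surface = 2πrL = 47.34 m² (ratio π).
αS·A_cross = εσ·A_surf·T⁴  ⇒  T⁴ = αS/(ε·πσ).
T⁴ = 0.830·30.1/(0.49·π·5.67×10⁻⁸) = 2.862×10⁸ K⁴.
T = (2.862×10⁸)^(1/4).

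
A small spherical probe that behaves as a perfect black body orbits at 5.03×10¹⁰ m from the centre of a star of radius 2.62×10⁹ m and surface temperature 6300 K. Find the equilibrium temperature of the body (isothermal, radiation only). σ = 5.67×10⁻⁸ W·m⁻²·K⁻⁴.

The star's surface emits σT_*⁴; at distance d the flux is S = σT_*⁴(R_*/d)².
S = 5.67×10⁻⁸·(6300)⁴·(2.62×10⁹/5.03×10¹⁰)² = 2.423×10⁵ W/m².
For an isothermal sphere T⁴ = (1−a)S/(4σ) = 1.068×10¹² K⁴.

T ≈ 1020 K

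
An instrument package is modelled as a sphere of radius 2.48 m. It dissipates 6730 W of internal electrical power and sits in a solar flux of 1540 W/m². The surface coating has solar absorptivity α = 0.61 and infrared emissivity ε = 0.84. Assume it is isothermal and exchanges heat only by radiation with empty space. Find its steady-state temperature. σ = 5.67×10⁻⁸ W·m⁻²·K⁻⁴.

T ≈ 287 K

At steady state, absorbed solar power + internal power = radiated power.
Absorbed: α·S·A_cross = 0.61·1540·19.32 = 18150 W (cross-section πr²).
Total input = 18150 + 6730 = 24880 W.
Radiated: εσ·A_surf·T⁴ with A_surf = 4πr² = 77.29 m².
T⁴ = 24880/(0.84·5.67×10⁻⁸·77.29) = 6.759×10⁹ K⁴.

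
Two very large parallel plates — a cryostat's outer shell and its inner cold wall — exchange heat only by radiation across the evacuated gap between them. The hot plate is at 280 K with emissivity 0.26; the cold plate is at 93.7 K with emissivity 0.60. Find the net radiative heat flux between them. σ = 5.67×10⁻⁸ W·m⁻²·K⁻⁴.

For two infinite grey parallel plates, q = σ(T₁⁴ − T₂⁴)/(1/ε₁ + 1/ε₂ − 1).
T₁⁴ − T₂⁴ = 6.147×10⁹ − 7.708×10⁷ = 6.069×10⁹ K⁴.
1/ε₁ + 1/ε₂ − 1 = 3.846 + 1.667 − 1 = 4.513.
q = 5.67×10⁻⁸ × 6.069×10⁹ / 4.513.

q ≈ 76.3 W/m²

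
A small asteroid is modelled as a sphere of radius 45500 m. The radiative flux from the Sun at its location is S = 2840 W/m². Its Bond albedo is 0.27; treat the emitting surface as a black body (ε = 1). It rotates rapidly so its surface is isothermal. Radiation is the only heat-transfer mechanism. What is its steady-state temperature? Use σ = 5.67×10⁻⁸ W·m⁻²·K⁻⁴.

T ≈ 309 K

At equilibrium, absorbed power = emitted power.
Absorbing cross-section = πr² = 6.504×10⁹ m²; emitting surface = 4πr² = 2.602×10¹⁰ m² (ratio 4).
(1−a)S·A_cross = εσ·A_surf·T⁴  ⇒  T⁴ = (1−a)S/(4σ).
T⁴ = 0.730·2840/(4·5.67×10⁻⁸) = 9.141×10⁹ K⁴.
T = (9.141×10⁹)^(1/4).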